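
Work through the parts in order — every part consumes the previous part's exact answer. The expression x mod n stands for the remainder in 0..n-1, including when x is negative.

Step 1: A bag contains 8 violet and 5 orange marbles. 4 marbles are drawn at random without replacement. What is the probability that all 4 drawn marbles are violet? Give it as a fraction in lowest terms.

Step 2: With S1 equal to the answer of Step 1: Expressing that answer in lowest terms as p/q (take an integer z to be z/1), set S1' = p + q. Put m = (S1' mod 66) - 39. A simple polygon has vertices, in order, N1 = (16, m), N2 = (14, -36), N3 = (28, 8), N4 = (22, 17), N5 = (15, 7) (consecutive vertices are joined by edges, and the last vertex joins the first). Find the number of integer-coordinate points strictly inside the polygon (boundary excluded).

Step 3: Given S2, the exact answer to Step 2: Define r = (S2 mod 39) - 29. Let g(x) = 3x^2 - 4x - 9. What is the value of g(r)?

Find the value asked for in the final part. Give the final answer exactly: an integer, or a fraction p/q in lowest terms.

6

Step 1: total draws C(13,4) = 715; favorable C(8,4) = 70; P = 14/143; answer 14/143
Step 2: S1 = 14/143; threaded value p + q = 157; m = -14; cross terms: (16*-36 - 14*-14)=-380, (14*8 - 28*-36)=1120, (28*17 - 22*8)=300, (22*7 - 15*17)=-101, (15*-14 - 16*7)=-322; twice the area = |617| = 617; area = 617/2; boundary points = 2 + 2 + 3 + 1 + 1 = 9; strictly interior points = area - boundary/2 + 1 = 305; answer 305
Step 3: S2 = 305; r = 3; 3*(3)^2 - 4*(3)^1 - 9 = (27) + (-12) + (-9) = 6; answer 6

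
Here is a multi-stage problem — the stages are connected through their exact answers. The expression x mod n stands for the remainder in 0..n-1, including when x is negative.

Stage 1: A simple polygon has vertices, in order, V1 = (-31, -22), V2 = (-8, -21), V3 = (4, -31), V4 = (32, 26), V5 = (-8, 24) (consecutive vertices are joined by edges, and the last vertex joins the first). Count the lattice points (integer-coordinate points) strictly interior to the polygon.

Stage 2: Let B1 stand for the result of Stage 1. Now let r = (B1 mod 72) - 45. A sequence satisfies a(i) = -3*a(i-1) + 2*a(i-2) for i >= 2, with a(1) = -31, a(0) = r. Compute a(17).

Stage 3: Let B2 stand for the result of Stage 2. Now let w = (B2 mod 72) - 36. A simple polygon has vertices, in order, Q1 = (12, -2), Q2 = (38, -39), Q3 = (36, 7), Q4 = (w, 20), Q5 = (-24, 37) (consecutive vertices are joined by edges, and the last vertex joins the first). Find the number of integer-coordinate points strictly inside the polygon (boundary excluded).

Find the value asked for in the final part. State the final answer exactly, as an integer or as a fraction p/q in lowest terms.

Stage 1: cross terms: (-31*-21 - -8*-22)=475, (-8*-31 - 4*-21)=332, (4*26 - 32*-31)=1096, (32*24 - -8*26)=976, (-8*-22 - -31*24)=920; twice the area = |3799| = 3799; area = 3799/2; boundary points = 1 + 2 + 1 + 2 + 23 = 29; strictly interior points = area - boundary/2 + 1 = 1886; answer 1886
Stage 2: B1 = 1886; r = -31; a(2) = -3*(-31) + 2*(-31) = 31; iterating: a(2)=31, a(3)=-155, a(4)=527, a(5)=-1891, a(6)=6727, a(7)=-23963, a(8)=85343, a(9)=-303955, a(10)=1082551, a(11)=-3855563, a(12)=13731791, a(13)=-48906499, a(14)=174183079, a(15)=-620362235, a(16)=2209452863, a(17)=-7869083059; answer -7869083059
Stage 3: B2 = -7869083059; w = 17; cross terms: (12*-39 - 38*-2)=-392, (38*7 - 36*-39)=1670, (36*20 - 17*7)=601, (17*37 - -24*20)=1109, (-24*-2 - 12*37)=-396; twice the area = |2592| = 2592; area = 1296; boundary points = 1 + 2 + 1 + 1 + 3 = 8; strictly interior points = area - boundary/2 + 1 = 1293; answer 1293

1293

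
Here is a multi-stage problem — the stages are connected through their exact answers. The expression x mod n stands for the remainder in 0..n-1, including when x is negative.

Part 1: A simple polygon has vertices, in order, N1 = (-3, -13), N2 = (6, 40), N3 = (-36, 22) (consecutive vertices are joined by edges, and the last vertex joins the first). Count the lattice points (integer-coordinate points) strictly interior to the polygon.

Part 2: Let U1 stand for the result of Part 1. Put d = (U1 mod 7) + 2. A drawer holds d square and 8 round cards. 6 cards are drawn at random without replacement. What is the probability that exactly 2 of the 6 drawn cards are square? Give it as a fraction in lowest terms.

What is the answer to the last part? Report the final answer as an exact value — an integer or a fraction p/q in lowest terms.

1/3

Part 1: cross terms: (-3*40 - 6*-13)=-42, (6*22 - -36*40)=1572, (-36*-13 - -3*22)=534; twice the area = |2064| = 2064; area = 1032; boundary points = 1 + 6 + 1 = 8; strictly interior points = area - boundary/2 + 1 = 1029; answer 1029
Part 2: U1 = 1029; d = 2; total draws C(10,6) = 210; favorable C(2,2)*C(8,4) = 70; P = 1/3; answer 1/3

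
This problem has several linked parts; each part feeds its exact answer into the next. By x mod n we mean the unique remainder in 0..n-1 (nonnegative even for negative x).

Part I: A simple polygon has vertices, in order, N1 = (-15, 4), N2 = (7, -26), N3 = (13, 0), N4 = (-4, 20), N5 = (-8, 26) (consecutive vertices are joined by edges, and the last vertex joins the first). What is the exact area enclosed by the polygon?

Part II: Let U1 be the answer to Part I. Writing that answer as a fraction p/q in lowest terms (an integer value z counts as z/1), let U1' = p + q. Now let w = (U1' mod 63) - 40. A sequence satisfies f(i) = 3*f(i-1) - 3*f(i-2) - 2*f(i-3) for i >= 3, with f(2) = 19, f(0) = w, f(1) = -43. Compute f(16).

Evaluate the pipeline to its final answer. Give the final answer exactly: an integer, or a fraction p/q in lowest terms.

Part I: cross terms: (-15*-26 - 7*4)=362, (7*0 - 13*-26)=338, (13*20 - -4*0)=260, (-4*26 - -8*20)=56, (-8*4 - -15*26)=358; twice the area = |1374| = 1374; area = 687; answer 687
Part II: U1 = 687; threaded value p + q = 688; w = 18; f(3) = 3*(19) - 3*(-43) - 2*(18) = 150; iterating: f(3)=150, f(4)=479, f(5)=949, f(6)=1110, f(7)=-475, f(8)=-6653, f(9)=-20754, f(10)=-41353, f(11)=-48491, f(12)=20094, f(13)=288461, f(14)=902083, f(15)=1800678, f(16)=2118863; answer 2118863

2118863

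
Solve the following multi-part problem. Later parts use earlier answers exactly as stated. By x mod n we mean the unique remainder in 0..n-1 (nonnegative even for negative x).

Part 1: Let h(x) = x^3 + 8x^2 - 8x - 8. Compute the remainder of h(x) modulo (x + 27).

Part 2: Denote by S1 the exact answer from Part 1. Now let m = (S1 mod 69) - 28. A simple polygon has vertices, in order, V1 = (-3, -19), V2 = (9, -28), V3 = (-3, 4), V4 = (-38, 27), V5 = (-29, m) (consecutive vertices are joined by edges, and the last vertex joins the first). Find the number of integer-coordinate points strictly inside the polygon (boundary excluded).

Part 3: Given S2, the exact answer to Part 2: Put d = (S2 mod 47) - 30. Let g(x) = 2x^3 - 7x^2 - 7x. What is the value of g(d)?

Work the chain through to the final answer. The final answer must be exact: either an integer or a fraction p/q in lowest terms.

-8220

Part 1: remainder = value at the root: 1*(-27)^3 + 8*(-27)^2 - 8*(-27)^1 - 8 = (-19683) + (5832) + (216) + (-8) = -13643; answer -13643
Part 2: S1 = -13643; m = -9; cross terms: (-3*-28 - 9*-19)=255, (9*4 - -3*-28)=-48, (-3*27 - -38*4)=71, (-38*-9 - -29*27)=1125, (-29*-19 - -3*-9)=524; twice the area = |1927| = 1927; area = 1927/2; boundary points = 3 + 4 + 1 + 9 + 2 = 19; strictly interior points = area - boundary/2 + 1 = 955; answer 955
Part 3: S2 = 955; d = -15; 2*(-15)^3 - 7*(-15)^2 - 7*(-15)^1 = (-6750) + (-1575) + (105) = -8220; answer -8220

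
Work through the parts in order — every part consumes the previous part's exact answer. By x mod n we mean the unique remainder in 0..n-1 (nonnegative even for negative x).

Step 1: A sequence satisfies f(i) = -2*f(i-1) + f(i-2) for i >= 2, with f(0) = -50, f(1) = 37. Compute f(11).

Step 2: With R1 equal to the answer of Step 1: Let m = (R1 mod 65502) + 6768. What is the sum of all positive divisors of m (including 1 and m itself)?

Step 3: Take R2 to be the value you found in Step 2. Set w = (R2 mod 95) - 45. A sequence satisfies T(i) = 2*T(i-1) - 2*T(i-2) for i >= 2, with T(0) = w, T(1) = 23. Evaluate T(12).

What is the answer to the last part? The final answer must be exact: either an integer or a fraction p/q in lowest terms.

Step 1: f(2) = -2*(37) + 1*(-50) = -124; iterating: f(2)=-124, f(3)=285, f(4)=-694, f(5)=1673, f(6)=-4040, f(7)=9753, f(8)=-23546, f(9)=56845, f(10)=-137236, f(11)=331317; answer 331317
Step 2: R1 = 331317; m = 10575; 10575 = 3^2 * 5^2 * 47; sigma = (1 + 3 + 9) * (1 + 5 + 25) * (1 + 47) = 13 * 31 * 48 = 19344; answer 19344
Step 3: R2 = 19344; w = 14; T(2) = 2*(23) - 2*(14) = 18; iterating: T(2)=18, T(3)=-10, T(4)=-56, T(5)=-92, T(6)=-72, T(7)=40, T(8)=224, T(9)=368, T(10)=288, T(11)=-160, T(12)=-896; answer -896

-896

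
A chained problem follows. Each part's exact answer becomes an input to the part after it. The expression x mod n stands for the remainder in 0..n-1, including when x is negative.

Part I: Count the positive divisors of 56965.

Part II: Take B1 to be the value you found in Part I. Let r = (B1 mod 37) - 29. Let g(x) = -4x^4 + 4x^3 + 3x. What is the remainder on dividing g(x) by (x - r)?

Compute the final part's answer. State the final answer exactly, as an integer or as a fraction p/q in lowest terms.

-1625075

Part I: 56965 = 5 * 11393; number of divisors = (1+1) * (1+1) = 4; answer 4
Part II: B1 = 4; r = -25; remainder = value at the root: -4*(-25)^4 + 4*(-25)^3 + 3*(-25)^1 = (-1562500) + (-62500) + (-75) = -1625075; answer -1625075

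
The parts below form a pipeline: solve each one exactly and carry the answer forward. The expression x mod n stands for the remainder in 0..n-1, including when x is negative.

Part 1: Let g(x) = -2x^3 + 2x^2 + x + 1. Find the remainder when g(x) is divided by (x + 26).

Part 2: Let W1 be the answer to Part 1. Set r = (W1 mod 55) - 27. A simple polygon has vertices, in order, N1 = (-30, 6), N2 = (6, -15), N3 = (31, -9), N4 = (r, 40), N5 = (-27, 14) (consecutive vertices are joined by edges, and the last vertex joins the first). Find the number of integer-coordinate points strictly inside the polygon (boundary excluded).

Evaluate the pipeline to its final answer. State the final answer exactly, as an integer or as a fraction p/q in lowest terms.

Part 1: remainder = value at the root: -2*(-26)^3 + 2*(-26)^2 + 1*(-26)^1 + 1 = (35152) + (1352) + (-26) + (1) = 36479; answer 36479
Part 2: W1 = 36479; r = -13; cross terms: (-30*-15 - 6*6)=414, (6*-9 - 31*-15)=411, (31*40 - -13*-9)=1123, (-13*14 - -27*40)=898, (-27*6 - -30*14)=258; twice the area = |3104| = 3104; area = 1552; boundary points = 3 + 1 + 1 + 2 + 1 = 8; strictly interior points = area - boundary/2 + 1 = 1549; answer 1549

1549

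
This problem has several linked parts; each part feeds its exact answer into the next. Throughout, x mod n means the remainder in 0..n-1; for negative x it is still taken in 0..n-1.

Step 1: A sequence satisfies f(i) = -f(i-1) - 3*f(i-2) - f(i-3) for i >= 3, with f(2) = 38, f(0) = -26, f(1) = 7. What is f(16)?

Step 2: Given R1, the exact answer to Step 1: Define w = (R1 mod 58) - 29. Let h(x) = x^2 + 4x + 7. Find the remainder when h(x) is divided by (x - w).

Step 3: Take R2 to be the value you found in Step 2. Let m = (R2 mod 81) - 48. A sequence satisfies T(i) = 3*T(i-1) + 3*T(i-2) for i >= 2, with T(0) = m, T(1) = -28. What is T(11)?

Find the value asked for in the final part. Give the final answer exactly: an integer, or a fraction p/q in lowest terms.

Step 1: f(3) = -1*(38) - 3*(7) - 1*(-26) = -33; iterating: f(3)=-33, f(4)=-88, f(5)=149, f(6)=148, f(7)=-507, f(8)=-86, f(9)=1459, f(10)=-694, f(11)=-3597, f(12)=4220, f(13)=7265, f(14)=-16328, f(15)=-9687, f(16)=51406; answer 51406
Step 2: R1 = 51406; w = -11; remainder = value at the root: 1*(-11)^2 + 4*(-11)^1 + 7 = (121) + (-44) + (7) = 84; answer 84
Step 3: R2 = 84; m = -45; T(2) = 3*(-28) + 3*(-45) = -219; iterating: T(2)=-219, T(3)=-741, T(4)=-2880, T(5)=-10863, T(6)=-41229, T(7)=-156276, T(8)=-592515, T(9)=-2246373, T(10)=-8516664, T(11)=-32289111; answer -32289111

-32289111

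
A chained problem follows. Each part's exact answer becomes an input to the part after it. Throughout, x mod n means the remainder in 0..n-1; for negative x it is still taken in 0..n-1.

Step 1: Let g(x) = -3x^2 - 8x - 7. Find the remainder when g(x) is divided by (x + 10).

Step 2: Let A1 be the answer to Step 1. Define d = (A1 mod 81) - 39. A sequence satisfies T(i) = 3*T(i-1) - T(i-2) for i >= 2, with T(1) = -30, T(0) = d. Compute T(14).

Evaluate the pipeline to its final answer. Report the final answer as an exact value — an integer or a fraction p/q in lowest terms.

-6742291

Step 1: remainder = value at the root: -3*(-10)^2 - 8*(-10)^1 - 7 = (-300) + (80) + (-7) = -227; answer -227
Step 2: A1 = -227; d = -23; T(2) = 3*(-30) - 1*(-23) = -67; iterating: T(2)=-67, T(3)=-171, T(4)=-446, T(5)=-1167, T(6)=-3055, T(7)=-7998, T(8)=-20939, T(9)=-54819, T(10)=-143518, T(11)=-375735, T(12)=-983687, T(13)=-2575326, T(14)=-6742291; answer -6742291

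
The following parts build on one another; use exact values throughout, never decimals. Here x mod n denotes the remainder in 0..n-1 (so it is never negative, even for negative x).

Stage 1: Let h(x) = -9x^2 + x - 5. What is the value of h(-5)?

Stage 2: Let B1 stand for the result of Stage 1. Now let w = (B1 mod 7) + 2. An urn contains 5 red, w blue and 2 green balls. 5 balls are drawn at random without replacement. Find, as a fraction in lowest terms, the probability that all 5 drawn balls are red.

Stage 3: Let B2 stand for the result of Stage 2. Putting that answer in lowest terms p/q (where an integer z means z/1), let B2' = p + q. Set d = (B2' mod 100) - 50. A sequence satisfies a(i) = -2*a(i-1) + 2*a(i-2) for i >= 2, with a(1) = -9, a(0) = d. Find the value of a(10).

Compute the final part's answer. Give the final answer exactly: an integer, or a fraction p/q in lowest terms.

Stage 1: -9*(-5)^2 + 1*(-5)^1 - 5 = (-225) + (-5) + (-5) = -235; answer -235
Stage 2: B1 = -235; w = 5; total draws C(12,5) = 792; favorable C(5,5) = 1; P = 1/792; answer 1/792
Stage 3: B2 = 1/792; threaded value p + q = 793; d = 43; a(2) = -2*(-9) + 2*(43) = 104; iterating: a(2)=104, a(3)=-226, a(4)=660, a(5)=-1772, a(6)=4864, a(7)=-13272, a(8)=36272, a(9)=-99088, a(10)=270720; answer 270720

270720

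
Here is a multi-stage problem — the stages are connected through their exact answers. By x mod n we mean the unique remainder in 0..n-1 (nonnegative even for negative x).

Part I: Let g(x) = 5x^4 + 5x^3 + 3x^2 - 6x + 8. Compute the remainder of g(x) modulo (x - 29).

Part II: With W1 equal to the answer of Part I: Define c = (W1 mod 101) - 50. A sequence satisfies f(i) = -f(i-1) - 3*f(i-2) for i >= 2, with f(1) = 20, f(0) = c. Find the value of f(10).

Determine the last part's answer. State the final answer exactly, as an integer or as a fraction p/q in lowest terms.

2266

Part I: remainder = value at the root: 5*(29)^4 + 5*(29)^3 + 3*(29)^2 - 6*(29)^1 + 8 = (3536405) + (121945) + (2523) + (-174) + (8) = 3660707; answer 3660707
Part II: W1 = 3660707; c = 13; f(2) = -1*(20) - 3*(13) = -59; iterating: f(2)=-59, f(3)=-1, f(4)=178, f(5)=-175, f(6)=-359, f(7)=884, f(8)=193, f(9)=-2845, f(10)=2266; answer 2266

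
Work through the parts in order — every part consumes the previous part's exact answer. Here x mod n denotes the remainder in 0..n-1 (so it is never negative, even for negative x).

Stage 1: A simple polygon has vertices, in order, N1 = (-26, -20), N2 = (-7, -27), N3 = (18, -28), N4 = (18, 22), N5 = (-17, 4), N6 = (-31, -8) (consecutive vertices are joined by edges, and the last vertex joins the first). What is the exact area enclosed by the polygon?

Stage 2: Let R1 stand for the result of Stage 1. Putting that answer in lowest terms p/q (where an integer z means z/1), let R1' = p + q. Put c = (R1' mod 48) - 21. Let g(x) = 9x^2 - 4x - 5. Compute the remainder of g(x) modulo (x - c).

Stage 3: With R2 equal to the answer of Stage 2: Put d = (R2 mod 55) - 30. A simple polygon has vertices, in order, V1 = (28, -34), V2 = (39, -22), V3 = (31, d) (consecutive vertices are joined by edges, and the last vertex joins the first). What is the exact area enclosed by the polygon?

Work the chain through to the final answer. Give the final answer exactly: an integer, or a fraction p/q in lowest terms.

371/2

Stage 1: cross terms: (-26*-27 - -7*-20)=562, (-7*-28 - 18*-27)=682, (18*22 - 18*-28)=900, (18*4 - -17*22)=446, (-17*-8 - -31*4)=260, (-31*-20 - -26*-8)=412; twice the area = |3262| = 3262; area = 1631; answer 1631
Stage 2: R1 = 1631; threaded value p + q = 1632; c = -21; remainder = value at the root: 9*(-21)^2 - 4*(-21)^1 - 5 = (3969) + (84) + (-5) = 4048; answer 4048
Stage 3: R2 = 4048; d = 3; cross terms: (28*-22 - 39*-34)=710, (39*3 - 31*-22)=799, (31*-34 - 28*3)=-1138; twice the area = |371| = 371; area = 371/2; answer 371/2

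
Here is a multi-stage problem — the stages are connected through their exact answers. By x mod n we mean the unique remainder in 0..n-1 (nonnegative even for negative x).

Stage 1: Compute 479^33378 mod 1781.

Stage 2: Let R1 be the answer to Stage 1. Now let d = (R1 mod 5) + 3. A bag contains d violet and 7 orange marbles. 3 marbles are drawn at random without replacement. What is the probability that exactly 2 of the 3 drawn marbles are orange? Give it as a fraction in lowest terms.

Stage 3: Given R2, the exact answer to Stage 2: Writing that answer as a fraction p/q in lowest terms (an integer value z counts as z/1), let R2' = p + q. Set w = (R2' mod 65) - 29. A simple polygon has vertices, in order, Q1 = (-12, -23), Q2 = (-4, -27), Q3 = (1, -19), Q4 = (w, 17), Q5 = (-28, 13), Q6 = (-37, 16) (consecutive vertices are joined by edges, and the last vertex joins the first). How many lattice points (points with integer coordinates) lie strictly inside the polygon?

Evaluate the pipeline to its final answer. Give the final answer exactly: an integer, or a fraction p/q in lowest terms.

Stage 1: squarings mod 1781: 479^1=479, 479^2=1473, 479^4=471, 479^8=997, 479^16=211, 479^32=1777, 479^64=16, 479^128=256, 479^256=1420, 479^512=308, 479^1024=471, 479^2048=997, 479^4096=211, 479^8192=1777, 479^16384=16, 479^32768=256; 479^33378 = 479^2 * 479^32 * 479^64 * 479^512 * 479^32768 = 1572 (mod 1781); answer 1572
Stage 2: R1 = 1572; d = 5; total draws C(12,3) = 220; favorable C(7,2)*C(5,1) = 105; P = 21/44; answer 21/44
Stage 3: R2 = 21/44; threaded value p + q = 65; w = -29; cross terms: (-12*-27 - -4*-23)=232, (-4*-19 - 1*-27)=103, (1*17 - -29*-19)=-534, (-29*13 - -28*17)=99, (-28*16 - -37*13)=33, (-37*-23 - -12*16)=1043; twice the area = |976| = 976; area = 488; boundary points = 4 + 1 + 6 + 1 + 3 + 1 = 16; strictly interior points = area - boundary/2 + 1 = 481; answer 481

481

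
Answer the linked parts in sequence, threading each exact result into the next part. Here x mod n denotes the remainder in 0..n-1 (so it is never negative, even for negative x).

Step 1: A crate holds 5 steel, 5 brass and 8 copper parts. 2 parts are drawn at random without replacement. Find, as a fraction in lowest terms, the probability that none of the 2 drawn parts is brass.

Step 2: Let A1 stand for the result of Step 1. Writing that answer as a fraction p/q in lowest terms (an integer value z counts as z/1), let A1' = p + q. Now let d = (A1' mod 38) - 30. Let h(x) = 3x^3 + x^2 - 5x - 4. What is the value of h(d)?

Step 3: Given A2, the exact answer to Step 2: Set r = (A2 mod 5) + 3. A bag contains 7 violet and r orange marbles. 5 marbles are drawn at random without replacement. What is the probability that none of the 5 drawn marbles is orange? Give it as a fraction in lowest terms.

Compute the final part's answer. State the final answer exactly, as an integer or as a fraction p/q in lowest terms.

Step 1: total draws C(18,2) = 153; favorable C(13,2) = 78; P = 26/51; answer 26/51
Step 2: A1 = 26/51; threaded value p + q = 77; d = -29; 3*(-29)^3 + 1*(-29)^2 - 5*(-29)^1 - 4 = (-73167) + (841) + (145) + (-4) = -72185; answer -72185
Step 3: A2 = -72185; r = 3; total draws C(10,5) = 252; favorable C(7,5) = 21; P = 1/12; answer 1/12

1/12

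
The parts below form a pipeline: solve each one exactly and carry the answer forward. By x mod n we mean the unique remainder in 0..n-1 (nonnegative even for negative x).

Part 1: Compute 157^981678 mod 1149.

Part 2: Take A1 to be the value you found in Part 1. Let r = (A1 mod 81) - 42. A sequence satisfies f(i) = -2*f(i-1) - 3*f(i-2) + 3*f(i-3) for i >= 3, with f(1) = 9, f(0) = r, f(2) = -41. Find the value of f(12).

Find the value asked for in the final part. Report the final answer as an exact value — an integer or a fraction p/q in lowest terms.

Part 1: squarings mod 1149: 157^1=157, 157^2=520, 157^4=385, 157^8=4, 157^16=16, 157^32=256, 157^64=43, 157^128=700, 157^256=526, 157^512=916, 157^1024=286, 157^2048=217, 157^4096=1129, 157^8192=400, 157^16384=289, 157^32768=793, 157^65536=346, 157^131072=220, 157^262144=142, 157^524288=631; 157^981678 = 157^2 * 157^4 * 157^8 * 157^32 * 157^128 * 157^512 * 157^2048 * 157^4096 * 157^8192 * 157^16384 * 157^32768 * 157^131072 * 157^262144 * 157^524288 = 787 (mod 1149); answer 787
Part 2: A1 = 787; r = 16; f(3) = -2*(-41) - 3*(9) + 3*(16) = 103; iterating: f(3)=103, f(4)=-56, f(5)=-320, f(6)=1117, f(7)=-1442, f(8)=-1427, f(9)=10531, f(10)=-21107, f(11)=6340, f(12)=82234; answer 82234

82234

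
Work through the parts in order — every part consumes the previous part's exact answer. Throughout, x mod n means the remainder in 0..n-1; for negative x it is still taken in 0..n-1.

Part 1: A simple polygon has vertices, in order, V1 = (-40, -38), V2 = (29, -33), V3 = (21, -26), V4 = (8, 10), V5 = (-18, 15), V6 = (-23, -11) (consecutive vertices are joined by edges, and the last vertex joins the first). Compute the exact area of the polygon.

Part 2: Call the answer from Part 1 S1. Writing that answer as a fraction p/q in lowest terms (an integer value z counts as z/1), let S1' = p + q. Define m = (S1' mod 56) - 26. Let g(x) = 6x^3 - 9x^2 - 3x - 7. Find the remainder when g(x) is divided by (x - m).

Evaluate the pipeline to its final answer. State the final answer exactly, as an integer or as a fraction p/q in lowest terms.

-14671

Part 1: cross terms: (-40*-33 - 29*-38)=2422, (29*-26 - 21*-33)=-61, (21*10 - 8*-26)=418, (8*15 - -18*10)=300, (-18*-11 - -23*15)=543, (-23*-38 - -40*-11)=434; twice the area = |4056| = 4056; area = 2028; answer 2028
Part 2: S1 = 2028; threaded value p + q = 2029; m = -13; remainder = value at the root: 6*(-13)^3 - 9*(-13)^2 - 3*(-13)^1 - 7 = (-13182) + (-1521) + (39) + (-7) = -14671; answer -14671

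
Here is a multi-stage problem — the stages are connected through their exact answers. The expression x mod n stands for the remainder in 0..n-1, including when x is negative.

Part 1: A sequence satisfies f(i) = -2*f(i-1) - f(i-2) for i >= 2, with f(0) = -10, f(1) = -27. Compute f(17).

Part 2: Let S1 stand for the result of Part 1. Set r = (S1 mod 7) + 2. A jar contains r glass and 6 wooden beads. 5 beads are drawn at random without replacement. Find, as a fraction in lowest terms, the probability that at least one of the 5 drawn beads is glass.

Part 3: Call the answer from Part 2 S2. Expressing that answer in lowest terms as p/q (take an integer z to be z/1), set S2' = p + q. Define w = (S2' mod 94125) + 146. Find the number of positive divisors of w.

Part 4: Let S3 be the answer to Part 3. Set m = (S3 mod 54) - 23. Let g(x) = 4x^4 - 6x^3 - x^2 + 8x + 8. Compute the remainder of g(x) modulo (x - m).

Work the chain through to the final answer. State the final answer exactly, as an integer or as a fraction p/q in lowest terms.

832889

Part 1: f(2) = -2*(-27) - 1*(-10) = 64; iterating: f(2)=64, f(3)=-101, f(4)=138, f(5)=-175, f(6)=212, f(7)=-249, f(8)=286, f(9)=-323, f(10)=360, f(11)=-397, f(12)=434, f(13)=-471, f(14)=508, f(15)=-545, f(16)=582, f(17)=-619; answer -619
Part 2: S1 = -619; r = 6; total draws C(12,5) = 792; complement C(6,5) = 6; favorable 792 - 6 = 786; P = 131/132; answer 131/132
Part 3: S2 = 131/132; threaded value p + q = 263; w = 409; 409 is prime, so its only divisors are 1 and 409; count = 2; answer 2
Part 4: S3 = 2; m = -21; remainder = value at the root: 4*(-21)^4 - 6*(-21)^3 - 1*(-21)^2 + 8*(-21)^1 + 8 = (777924) + (55566) + (-441) + (-168) + (8) = 832889; answer 832889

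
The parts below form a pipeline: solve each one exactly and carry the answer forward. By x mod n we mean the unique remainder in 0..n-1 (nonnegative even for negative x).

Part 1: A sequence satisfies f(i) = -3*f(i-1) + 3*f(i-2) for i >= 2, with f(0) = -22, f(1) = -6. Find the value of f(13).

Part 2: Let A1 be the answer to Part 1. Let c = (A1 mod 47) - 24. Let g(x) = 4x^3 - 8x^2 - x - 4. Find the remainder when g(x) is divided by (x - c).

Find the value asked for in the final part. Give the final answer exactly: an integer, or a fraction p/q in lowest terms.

Part 1: f(2) = -3*(-6) + 3*(-22) = -48; iterating: f(2)=-48, f(3)=126, f(4)=-522, f(5)=1944, f(6)=-7398, f(7)=28026, f(8)=-106272, f(9)=402894, f(10)=-1527498, f(11)=5791176, f(12)=-21956022, f(13)=83241594; answer 83241594
Part 2: A1 = 83241594; c = 11; remainder = value at the root: 4*(11)^3 - 8*(11)^2 - 1*(11)^1 - 4 = (5324) + (-968) + (-11) + (-4) = 4341; answer 4341

4341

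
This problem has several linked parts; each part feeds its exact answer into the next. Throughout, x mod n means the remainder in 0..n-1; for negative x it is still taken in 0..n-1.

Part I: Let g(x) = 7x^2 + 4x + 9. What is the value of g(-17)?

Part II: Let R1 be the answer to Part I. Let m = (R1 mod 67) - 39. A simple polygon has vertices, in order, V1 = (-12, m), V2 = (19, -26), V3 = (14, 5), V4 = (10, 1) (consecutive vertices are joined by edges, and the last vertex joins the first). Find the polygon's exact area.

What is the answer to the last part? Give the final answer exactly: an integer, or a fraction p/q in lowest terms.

Part I: 7*(-17)^2 + 4*(-17)^1 + 9 = (2023) + (-68) + (9) = 1964; answer 1964
Part II: R1 = 1964; m = -18; cross terms: (-12*-26 - 19*-18)=654, (19*5 - 14*-26)=459, (14*1 - 10*5)=-36, (10*-18 - -12*1)=-168; twice the area = |909| = 909; area = 909/2; answer 909/2

909/2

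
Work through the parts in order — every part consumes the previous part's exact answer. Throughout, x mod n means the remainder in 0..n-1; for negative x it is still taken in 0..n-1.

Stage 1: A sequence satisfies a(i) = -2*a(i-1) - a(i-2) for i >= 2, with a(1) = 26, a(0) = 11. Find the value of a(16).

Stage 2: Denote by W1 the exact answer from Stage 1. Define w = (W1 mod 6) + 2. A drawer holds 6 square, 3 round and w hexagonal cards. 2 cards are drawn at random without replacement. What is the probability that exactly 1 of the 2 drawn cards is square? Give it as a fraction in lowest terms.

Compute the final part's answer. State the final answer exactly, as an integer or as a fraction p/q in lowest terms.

6/11

Stage 1: a(2) = -2*(26) - 1*(11) = -63; iterating: a(2)=-63, a(3)=100, a(4)=-137, a(5)=174, a(6)=-211, a(7)=248, a(8)=-285, a(9)=322, a(10)=-359, a(11)=396, a(12)=-433, a(13)=470, a(14)=-507, a(15)=544, a(16)=-581; answer -581
Stage 2: W1 = -581; w = 3; total draws C(12,2) = 66; favorable C(6,1)*C(6,1) = 36; P = 6/11; answer 6/11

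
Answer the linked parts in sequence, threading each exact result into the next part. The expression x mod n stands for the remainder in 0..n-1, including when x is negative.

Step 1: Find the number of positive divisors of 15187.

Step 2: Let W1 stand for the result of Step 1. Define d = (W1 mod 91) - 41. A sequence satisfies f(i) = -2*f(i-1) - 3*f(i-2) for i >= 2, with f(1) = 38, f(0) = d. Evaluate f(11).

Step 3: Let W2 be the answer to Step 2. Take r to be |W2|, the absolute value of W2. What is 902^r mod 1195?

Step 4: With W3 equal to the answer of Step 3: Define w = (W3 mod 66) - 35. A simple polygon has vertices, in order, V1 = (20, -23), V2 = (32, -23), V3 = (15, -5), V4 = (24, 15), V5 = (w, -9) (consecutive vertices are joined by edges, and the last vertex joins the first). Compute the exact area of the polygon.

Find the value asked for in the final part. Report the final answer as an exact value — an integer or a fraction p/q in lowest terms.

404

Step 1: 15187 is prime, so its only divisors are 1 and 15187; count = 2; answer 2
Step 2: W1 = 2; d = -39; f(2) = -2*(38) - 3*(-39) = 41; iterating: f(2)=41, f(3)=-196, f(4)=269, f(5)=50, f(6)=-907, f(7)=1664, f(8)=-607, f(9)=-3778, f(10)=9377, f(11)=-7420; answer -7420
Step 3: W2 = -7420; r = 7420; squarings mod 1195: 902^1=902, 902^2=1004, 902^4=631, 902^8=226, 902^16=886, 902^32=1076, 902^64=1016, 902^128=971, 902^256=1181, 902^512=196, 902^1024=176, 902^2048=1101, 902^4096=471; 902^7420 = 902^4 * 902^8 * 902^16 * 902^32 * 902^64 * 902^128 * 902^1024 * 902^2048 * 902^4096 = 166 (mod 1195); answer 166
Step 4: W3 = 166; w = -1; cross terms: (20*-23 - 32*-23)=276, (32*-5 - 15*-23)=185, (15*15 - 24*-5)=345, (24*-9 - -1*15)=-201, (-1*-23 - 20*-9)=203; twice the area = |808| = 808; area = 404; answer 404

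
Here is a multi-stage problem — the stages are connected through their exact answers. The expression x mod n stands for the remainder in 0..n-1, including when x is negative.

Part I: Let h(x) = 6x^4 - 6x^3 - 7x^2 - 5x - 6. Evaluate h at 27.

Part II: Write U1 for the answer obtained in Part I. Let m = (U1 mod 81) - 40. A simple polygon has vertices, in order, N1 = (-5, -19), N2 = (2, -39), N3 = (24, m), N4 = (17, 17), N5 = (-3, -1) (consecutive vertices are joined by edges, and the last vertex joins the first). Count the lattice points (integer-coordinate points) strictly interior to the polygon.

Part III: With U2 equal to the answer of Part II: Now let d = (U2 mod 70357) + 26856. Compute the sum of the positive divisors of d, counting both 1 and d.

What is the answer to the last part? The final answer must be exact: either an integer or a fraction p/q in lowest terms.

Part I: 6*(27)^4 - 6*(27)^3 - 7*(27)^2 - 5*(27)^1 - 6 = (3188646) + (-118098) + (-5103) + (-135) + (-6) = 3065304; answer 3065304
Part II: U1 = 3065304; m = -19; cross terms: (-5*-39 - 2*-19)=233, (2*-19 - 24*-39)=898, (24*17 - 17*-19)=731, (17*-1 - -3*17)=34, (-3*-19 - -5*-1)=52; twice the area = |1948| = 1948; area = 974; boundary points = 1 + 2 + 1 + 2 + 2 = 8; strictly interior points = area - boundary/2 + 1 = 971; answer 971
Part III: U2 = 971; d = 27827; 27827 is prime, so its only divisors are 1 and 27827; sigma = 1 + 27827 = 27828; answer 27828

27828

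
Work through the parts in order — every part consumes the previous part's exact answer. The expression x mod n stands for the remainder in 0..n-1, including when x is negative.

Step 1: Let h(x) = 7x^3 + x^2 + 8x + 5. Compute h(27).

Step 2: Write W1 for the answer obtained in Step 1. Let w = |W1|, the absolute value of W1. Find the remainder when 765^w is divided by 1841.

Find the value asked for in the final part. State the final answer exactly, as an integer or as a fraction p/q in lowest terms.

Step 1: 7*(27)^3 + 1*(27)^2 + 8*(27)^1 + 5 = (137781) + (729) + (216) + (5) = 138731; answer 138731
Step 2: W1 = 138731; w = 138731; squarings mod 1841: 765^1=765, 765^2=1628, 765^4=1185, 765^8=1383, 765^16=1731, 765^32=1054, 765^64=793, 765^128=1068, 765^256=1045, 765^512=312, 765^1024=1612, 765^2048=893, 765^4096=296, 765^8192=1089, 765^16384=317, 765^32768=1075, 765^65536=1318, 765^131072=1061; 765^138731 = 765^1 * 765^2 * 765^8 * 765^32 * 765^64 * 765^128 * 765^256 * 765^1024 * 765^2048 * 765^4096 * 765^131072 = 739 (mod 1841); answer 739

739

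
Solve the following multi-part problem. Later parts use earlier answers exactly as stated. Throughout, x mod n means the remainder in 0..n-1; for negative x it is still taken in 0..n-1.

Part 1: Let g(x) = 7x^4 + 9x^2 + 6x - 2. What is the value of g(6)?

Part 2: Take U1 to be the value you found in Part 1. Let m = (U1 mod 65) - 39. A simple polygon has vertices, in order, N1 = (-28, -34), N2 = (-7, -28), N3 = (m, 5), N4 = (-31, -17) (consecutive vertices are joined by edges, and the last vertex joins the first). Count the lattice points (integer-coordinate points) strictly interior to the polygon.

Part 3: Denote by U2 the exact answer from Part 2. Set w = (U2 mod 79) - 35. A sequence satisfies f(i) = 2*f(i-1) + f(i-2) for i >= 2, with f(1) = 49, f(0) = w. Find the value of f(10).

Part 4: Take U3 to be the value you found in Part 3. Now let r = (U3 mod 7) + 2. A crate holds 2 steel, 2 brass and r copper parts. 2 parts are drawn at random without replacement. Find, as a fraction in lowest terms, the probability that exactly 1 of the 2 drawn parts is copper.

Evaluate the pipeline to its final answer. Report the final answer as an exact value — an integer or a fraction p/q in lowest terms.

5/9

Part 1: 7*(6)^4 + 9*(6)^2 + 6*(6)^1 - 2 = (9072) + (324) + (36) + (-2) = 9430; answer 9430
Part 2: U1 = 9430; m = -34; cross terms: (-28*-28 - -7*-34)=546, (-7*5 - -34*-28)=-987, (-34*-17 - -31*5)=733, (-31*-34 - -28*-17)=578; twice the area = |870| = 870; area = 435; boundary points = 3 + 3 + 1 + 1 = 8; strictly interior points = area - boundary/2 + 1 = 432; answer 432
Part 3: U2 = 432; w = 2; f(2) = 2*(49) + 1*(2) = 100; iterating: f(2)=100, f(3)=249, f(4)=598, f(5)=1445, f(6)=3488, f(7)=8421, f(8)=20330, f(9)=49081, f(10)=118492; answer 118492
Part 4: U3 = 118492; r = 5; total draws C(9,2) = 36; favorable C(5,1)*C(4,1) = 20; P = 5/9; answer 5/9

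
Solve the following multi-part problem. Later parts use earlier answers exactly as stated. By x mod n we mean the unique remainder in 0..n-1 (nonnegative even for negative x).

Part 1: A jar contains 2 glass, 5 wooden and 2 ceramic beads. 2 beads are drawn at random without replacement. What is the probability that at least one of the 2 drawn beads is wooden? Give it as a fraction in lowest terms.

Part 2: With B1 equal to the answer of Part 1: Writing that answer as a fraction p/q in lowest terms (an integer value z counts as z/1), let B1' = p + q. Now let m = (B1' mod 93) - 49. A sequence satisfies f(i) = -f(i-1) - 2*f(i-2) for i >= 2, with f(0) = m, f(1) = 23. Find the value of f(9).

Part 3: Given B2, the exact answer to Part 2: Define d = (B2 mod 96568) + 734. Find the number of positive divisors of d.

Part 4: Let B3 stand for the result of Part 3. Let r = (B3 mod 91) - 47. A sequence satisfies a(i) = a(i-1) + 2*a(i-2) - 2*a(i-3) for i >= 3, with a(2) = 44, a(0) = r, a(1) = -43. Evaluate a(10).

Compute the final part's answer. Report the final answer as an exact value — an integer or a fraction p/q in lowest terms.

2654

Part 1: total draws C(9,2) = 36; complement C(4,2) = 6; favorable 36 - 6 = 30; P = 5/6; answer 5/6
Part 2: B1 = 5/6; threaded value p + q = 11; m = -38; f(2) = -1*(23) - 2*(-38) = 53; iterating: f(2)=53, f(3)=-99, f(4)=-7, f(5)=205, f(6)=-191, f(7)=-219, f(8)=601, f(9)=-163; answer -163
Part 3: B2 = -163; d = 97139; 97139 = 7 * 13877; number of divisors = (1+1) * (1+1) = 4; answer 4
Part 4: B3 = 4; r = -43; a(3) = 1*(44) + 2*(-43) - 2*(-43) = 44; iterating: a(3)=44, a(4)=218, a(5)=218, a(6)=566, a(7)=566, a(8)=1262, a(9)=1262, a(10)=2654; answer 2654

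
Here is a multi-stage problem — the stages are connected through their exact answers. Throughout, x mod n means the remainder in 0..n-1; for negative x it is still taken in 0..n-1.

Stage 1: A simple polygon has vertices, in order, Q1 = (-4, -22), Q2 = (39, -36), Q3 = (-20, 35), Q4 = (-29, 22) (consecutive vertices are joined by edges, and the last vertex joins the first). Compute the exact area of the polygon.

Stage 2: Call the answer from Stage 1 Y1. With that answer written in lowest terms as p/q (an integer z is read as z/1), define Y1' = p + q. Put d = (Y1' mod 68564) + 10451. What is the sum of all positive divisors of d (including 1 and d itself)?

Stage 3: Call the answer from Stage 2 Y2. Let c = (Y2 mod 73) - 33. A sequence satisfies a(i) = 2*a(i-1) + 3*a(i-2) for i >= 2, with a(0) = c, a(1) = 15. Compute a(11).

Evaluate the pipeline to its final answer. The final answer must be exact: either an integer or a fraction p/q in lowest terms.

841449

Stage 1: cross terms: (-4*-36 - 39*-22)=1002, (39*35 - -20*-36)=645, (-20*22 - -29*35)=575, (-29*-22 - -4*22)=726; twice the area = |2948| = 2948; area = 1474; answer 1474
Stage 2: Y1 = 1474; threaded value p + q = 1475; d = 11926; 11926 = 2 * 67 * 89; sigma = (1 + 2) * (1 + 67) * (1 + 89) = 3 * 68 * 90 = 18360; answer 18360
Stage 3: Y2 = 18360; c = 4; a(2) = 2*(15) + 3*(4) = 42; iterating: a(2)=42, a(3)=129, a(4)=384, a(5)=1155, a(6)=3462, a(7)=10389, a(8)=31164, a(9)=93495, a(10)=280482, a(11)=841449; answer 841449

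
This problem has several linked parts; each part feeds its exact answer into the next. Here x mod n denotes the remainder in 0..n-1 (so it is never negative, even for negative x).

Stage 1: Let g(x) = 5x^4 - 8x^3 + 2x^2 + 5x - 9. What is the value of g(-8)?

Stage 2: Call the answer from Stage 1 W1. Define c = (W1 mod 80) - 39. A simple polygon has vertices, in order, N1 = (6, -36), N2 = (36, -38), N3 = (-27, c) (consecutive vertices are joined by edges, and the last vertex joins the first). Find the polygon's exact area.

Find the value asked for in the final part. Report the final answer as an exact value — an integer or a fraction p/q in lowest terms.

Stage 1: 5*(-8)^4 - 8*(-8)^3 + 2*(-8)^2 + 5*(-8)^1 - 9 = (20480) + (4096) + (128) + (-40) + (-9) = 24655; answer 24655
Stage 2: W1 = 24655; c = -24; cross terms: (6*-38 - 36*-36)=1068, (36*-24 - -27*-38)=-1890, (-27*-36 - 6*-24)=1116; twice the area = |294| = 294; area = 147; answer 147

147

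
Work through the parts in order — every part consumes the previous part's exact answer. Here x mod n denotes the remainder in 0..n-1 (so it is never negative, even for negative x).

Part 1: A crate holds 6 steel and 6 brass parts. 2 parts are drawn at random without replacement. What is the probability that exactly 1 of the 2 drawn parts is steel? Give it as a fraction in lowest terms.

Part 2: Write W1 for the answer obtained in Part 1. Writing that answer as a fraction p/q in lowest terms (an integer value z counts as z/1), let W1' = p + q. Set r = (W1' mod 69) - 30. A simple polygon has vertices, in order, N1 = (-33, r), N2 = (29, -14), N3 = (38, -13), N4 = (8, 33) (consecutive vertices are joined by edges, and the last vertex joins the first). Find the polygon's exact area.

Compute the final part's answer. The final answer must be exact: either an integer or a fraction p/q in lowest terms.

Part 1: total draws C(12,2) = 66; favorable C(6,1)*C(6,1) = 36; P = 6/11; answer 6/11
Part 2: W1 = 6/11; threaded value p + q = 17; r = -13; cross terms: (-33*-14 - 29*-13)=839, (29*-13 - 38*-14)=155, (38*33 - 8*-13)=1358, (8*-13 - -33*33)=985; twice the area = |3337| = 3337; area = 3337/2; answer 3337/2

3337/2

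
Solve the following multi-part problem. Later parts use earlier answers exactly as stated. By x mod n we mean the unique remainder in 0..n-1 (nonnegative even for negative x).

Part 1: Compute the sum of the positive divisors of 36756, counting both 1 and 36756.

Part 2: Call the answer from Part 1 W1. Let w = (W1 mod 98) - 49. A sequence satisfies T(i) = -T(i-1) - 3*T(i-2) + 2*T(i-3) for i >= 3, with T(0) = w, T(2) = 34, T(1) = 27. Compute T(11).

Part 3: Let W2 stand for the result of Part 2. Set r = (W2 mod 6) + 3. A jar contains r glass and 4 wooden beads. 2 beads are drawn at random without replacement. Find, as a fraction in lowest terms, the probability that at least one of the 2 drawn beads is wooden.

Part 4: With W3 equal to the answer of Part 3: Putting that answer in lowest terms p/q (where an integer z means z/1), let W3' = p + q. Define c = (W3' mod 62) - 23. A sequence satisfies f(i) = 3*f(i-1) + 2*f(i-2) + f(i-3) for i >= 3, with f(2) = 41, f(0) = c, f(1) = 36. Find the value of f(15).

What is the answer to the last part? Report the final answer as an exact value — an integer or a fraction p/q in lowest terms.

959008360

Part 1: 36756 = 2^2 * 3^2 * 1021; sigma = (1 + 2 + 4) * (1 + 3 + 9) * (1 + 1021) = 7 * 13 * 1022 = 93002; answer 93002
Part 2: W1 = 93002; w = -49; T(3) = -1*(34) - 3*(27) + 2*(-49) = -213; iterating: T(3)=-213, T(4)=165, T(5)=542, T(6)=-1463, T(7)=167, T(8)=5306, T(9)=-8733, T(10)=-6851, T(11)=43662; answer 43662
Part 3: W2 = 43662; r = 3; total draws C(7,2) = 21; complement C(3,2) = 3; favorable 21 - 3 = 18; P = 6/7; answer 6/7
Part 4: W3 = 6/7; threaded value p + q = 13; c = -10; f(3) = 3*(41) + 2*(36) + 1*(-10) = 185; iterating: f(3)=185, f(4)=673, f(5)=2430, f(6)=8821, f(7)=31996, f(8)=116060, f(9)=420993, f(10)=1527095, f(11)=5539331, f(12)=20093176, f(13)=72885285, f(14)=264381538, f(15)=959008360; answer 959008360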